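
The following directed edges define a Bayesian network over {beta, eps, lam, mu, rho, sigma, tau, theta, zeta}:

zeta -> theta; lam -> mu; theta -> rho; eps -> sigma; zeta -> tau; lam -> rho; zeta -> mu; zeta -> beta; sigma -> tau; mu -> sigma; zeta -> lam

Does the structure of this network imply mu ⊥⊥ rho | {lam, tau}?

Enumerating the 6 paths from mu to rho and testing each for blocking by {lam, tau}:
  1. mu ← lam → rho — lam:fork[blocks] ⇒ blocked
  2. mu ← lam ← zeta → theta → rho — lam:chain[blocks]; zeta:fork[open]; theta:chain[open] ⇒ blocked
  3. mu ← zeta → lam → rho — zeta:fork[open]; lam:chain[blocks] ⇒ blocked
  4. mu ← zeta → theta → rho — zeta:fork[open]; theta:chain[open] ⇒ active
  5. mu → sigma → tau ← zeta → lam → rho — sigma:chain[open]; tau:collider[open]; zeta:fork[open]; lam:chain[blocks] ⇒ blocked
  6. mu → sigma → tau ← zeta → theta → rho — sigma:chain[open]; tau:collider[open]; zeta:fork[open]; theta:chain[open] ⇒ active
At least one path is unblocked, so d-separation fails.

No — mu and rho are not d-separated given {lam, tau}.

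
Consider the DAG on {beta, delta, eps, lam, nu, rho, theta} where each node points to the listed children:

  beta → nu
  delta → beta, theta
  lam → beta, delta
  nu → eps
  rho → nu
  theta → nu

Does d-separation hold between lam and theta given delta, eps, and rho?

No — lam and theta are not d-separated given {delta, eps, rho}.

We examine all 4 paths between lam and theta:
Path 1: lam → delta → theta
  delta is a chain here and delta is conditioned on, so the path is blocked at delta.
Path 2: lam → delta → beta → nu ← theta
  delta is a chain here and delta is conditioned on, so the path is blocked at delta.
Path 3: lam → beta → nu ← theta
  beta is a chain and beta is not conditioned on; nu is a collider and its descendant eps is conditioned on, which opens it — no node blocks this path, so it is active.
Path 4: lam → beta ← delta → theta
  delta is a fork here and delta is conditioned on, so the path is blocked at delta.
Since the path lam → beta → nu ← theta is active, lam and theta are not d-separated given {delta, eps, rho}.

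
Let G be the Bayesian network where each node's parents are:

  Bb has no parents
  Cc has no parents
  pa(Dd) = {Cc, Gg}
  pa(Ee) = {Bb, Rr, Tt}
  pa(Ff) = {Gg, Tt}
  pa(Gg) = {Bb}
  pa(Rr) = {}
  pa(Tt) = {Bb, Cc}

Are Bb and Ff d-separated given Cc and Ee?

No — Bb and Ff are not d-separated given {Cc, Ee}.

We examine all 6 paths between Bb and Ff:
Path 1: Bb → Gg → Ff
  Gg is a chain and Gg is not conditioned on — no node blocks this path, so it is active.
Path 2: Bb → Gg → Dd ← Cc → Tt → Ff
  Dd is a collider here and neither Dd nor any of its descendants is conditioned on, so the collider stays closed — the path is blocked at Dd.
Path 3: Bb → Ee ← Tt → Ff
  Ee is a collider and Ee is conditioned on, which opens it; Tt is a fork and Tt is not conditioned on — no node blocks this path, so it is active.
Path 4: Bb → Ee ← Tt ← Cc → Dd ← Gg → Ff
  Cc is a fork here and Cc is conditioned on, so the path is blocked at Cc.
Path 5: Bb → Tt → Ff
  Tt is a chain and Tt is not conditioned on — no node blocks this path, so it is active.
Path 6: Bb → Tt ← Cc → Dd ← Gg → Ff
  Cc is a fork here and Cc is conditioned on, so the path is blocked at Cc.
Because an active path exists, Bb and Ff are not d-separated.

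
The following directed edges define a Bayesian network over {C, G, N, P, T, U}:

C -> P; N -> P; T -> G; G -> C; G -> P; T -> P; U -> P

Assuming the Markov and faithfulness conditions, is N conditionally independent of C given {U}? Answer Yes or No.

Yes

We examine all 3 paths between N and C:
  1. N → P ← C — P:collider[blocks] ⇒ blocked
  2. N → P ← T → G → C — P:collider[blocks]; T:fork[open]; G:chain[open] ⇒ blocked
  3. N → P ← G → C — P:collider[blocks]; G:fork[open] ⇒ blocked
Since every path is blocked, d-separation holds.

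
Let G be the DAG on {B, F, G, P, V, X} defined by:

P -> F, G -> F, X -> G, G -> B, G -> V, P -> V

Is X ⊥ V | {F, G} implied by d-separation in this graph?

Enumerating the 2 paths from X to V and testing each for blocking by {F, G}:
  1. X → G → F ← P → V — G:chain[blocks]; F:collider[open]; P:fork[open] ⇒ blocked
  2. X → G → V — G:chain[blocks] ⇒ blocked
All paths are blocked; X ⊥ V | {F, G} holds.

Yes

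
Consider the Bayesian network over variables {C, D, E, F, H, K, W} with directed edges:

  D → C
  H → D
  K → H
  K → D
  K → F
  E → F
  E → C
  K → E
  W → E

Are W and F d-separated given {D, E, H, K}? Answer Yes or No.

Enumerating the 4 paths from W to F and testing each for blocking by {D, E, H, K}:
Path 1: W → E → F
  E is a chain here and E is conditioned on, so the path is blocked at E.
Path 2: W → E ← K → F
  K is a fork here and K is conditioned on, so the path is blocked at K.
Path 3: W → E → C ← D ← H ← K → F
  E is a chain here and E is conditioned on, so the path is blocked at E.
Path 4: W → E → C ← D ← K → F
  E is a chain here and E is conditioned on, so the path is blocked at E.
Every path is blocked, so W and F are d-separated given {D, E, H, K}.

Yes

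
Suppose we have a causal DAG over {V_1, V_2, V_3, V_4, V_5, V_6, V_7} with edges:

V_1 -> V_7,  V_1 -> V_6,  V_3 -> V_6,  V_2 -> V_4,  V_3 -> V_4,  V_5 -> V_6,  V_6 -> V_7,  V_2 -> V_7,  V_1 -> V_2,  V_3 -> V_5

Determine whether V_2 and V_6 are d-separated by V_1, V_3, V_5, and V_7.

We examine all 6 paths between V_2 and V_6:
Path 1: V_2 → V_4 ← V_3 → V_6
  V_4 is a collider here and neither V_4 nor any of its descendants is conditioned on, so the collider stays closed — the path is blocked at V_4.
Path 2: V_2 → V_4 ← V_3 → V_5 → V_6
  V_4 is a collider here and neither V_4 nor any of its descendants is conditioned on, so the collider stays closed — the path is blocked at V_4.
Path 3: V_2 → V_7 ← V_6
  V_7 is a collider and V_7 is conditioned on, which opens it — no node blocks this path, so it is active.
Path 4: V_2 → V_7 ← V_1 → V_6
  V_1 is a fork here and V_1 is conditioned on, so the path is blocked at V_1.
Path 5: V_2 ← V_1 → V_7 ← V_6
  V_1 is a fork here and V_1 is conditioned on, so the path is blocked at V_1.
Path 6: V_2 ← V_1 → V_6
  V_1 is a fork here and V_1 is conditioned on, so the path is blocked at V_1.
Since the path V_2 → V_7 ← V_6 is active, V_2 and V_6 are not d-separated given {V_1, V_3, V_5, V_7}.

No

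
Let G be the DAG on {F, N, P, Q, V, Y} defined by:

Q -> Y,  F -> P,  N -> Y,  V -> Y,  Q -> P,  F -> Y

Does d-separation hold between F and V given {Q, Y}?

No

Enumerating the 2 paths from F to V and testing each for blocking by {Q, Y}:
  1. F → Y ← V — Y:collider[open] ⇒ active
  2. F → P ← Q → Y ← V — P:collider[blocks]; Q:fork[blocks]; Y:collider[open] ⇒ blocked
Since the path F → Y ← V is active, F and V are not d-separated given {Q, Y}.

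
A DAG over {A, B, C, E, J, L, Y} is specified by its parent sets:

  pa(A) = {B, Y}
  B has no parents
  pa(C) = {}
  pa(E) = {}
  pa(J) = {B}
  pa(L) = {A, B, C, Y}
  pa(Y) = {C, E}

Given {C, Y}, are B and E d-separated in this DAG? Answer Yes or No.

Yes — B and E are d-separated given {C, Y}.

There are 6 undirected paths between B and E; checking each against the conditioning set {C, Y}:
  1. B → L ← Y ← E — L:collider[blocks]; Y:chain[blocks] ⇒ blocked
  2. B → L ← C → Y ← E — L:collider[blocks]; C:fork[blocks]; Y:collider[open] ⇒ blocked
  3. B → L ← A ← Y ← E — L:collider[blocks]; A:chain[open]; Y:chain[blocks] ⇒ blocked
  4. B → A ← Y ← E — A:collider[blocks]; Y:chain[blocks] ⇒ blocked
  5. B → A → L ← Y ← E — A:chain[open]; L:collider[blocks]; Y:chain[blocks] ⇒ blocked
  6. B → A → L ← C → Y ← E — A:chain[open]; L:collider[blocks]; C:fork[blocks]; Y:collider[open] ⇒ blocked
All paths are blocked; B ⊥ E | {C, Y} holds.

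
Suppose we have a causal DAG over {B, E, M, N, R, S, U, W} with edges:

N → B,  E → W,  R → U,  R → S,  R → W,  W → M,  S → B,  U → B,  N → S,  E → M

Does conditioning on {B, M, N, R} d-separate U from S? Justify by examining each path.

We examine all 3 paths between U and S:
  1. U ← R → S — R:fork[blocks] ⇒ blocked
  2. U → B ← N → S — B:collider[open]; N:fork[blocks] ⇒ blocked
  3. U → B ← S — B:collider[open] ⇒ active
Since the path U → B ← S is active, U and S are not d-separated given {B, M, N, R}.

No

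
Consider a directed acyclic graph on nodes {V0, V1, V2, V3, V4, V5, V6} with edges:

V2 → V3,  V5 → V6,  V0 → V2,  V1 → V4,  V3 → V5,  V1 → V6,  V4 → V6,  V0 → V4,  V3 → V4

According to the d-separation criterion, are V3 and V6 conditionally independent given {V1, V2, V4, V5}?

We examine all 5 paths between V3 and V6:
  1. V3 → V5 → V6 — V5:chain[blocks] ⇒ blocked
  2. V3 ← V2 ← V0 → V4 → V6 — V2:chain[blocks]; V0:fork[open]; V4:chain[blocks] ⇒ blocked
  3. V3 ← V2 ← V0 → V4 ← V1 → V6 — V2:chain[blocks]; V0:fork[open]; V4:collider[open]; V1:fork[blocks] ⇒ blocked
  4. V3 → V4 → V6 — V4:chain[blocks] ⇒ blocked
  5. V3 → V4 ← V1 → V6 — V4:collider[open]; V1:fork[blocks] ⇒ blocked
All paths are blocked; V3 ⊥ V6 | {V1, V2, V4, V5} holds.

Yes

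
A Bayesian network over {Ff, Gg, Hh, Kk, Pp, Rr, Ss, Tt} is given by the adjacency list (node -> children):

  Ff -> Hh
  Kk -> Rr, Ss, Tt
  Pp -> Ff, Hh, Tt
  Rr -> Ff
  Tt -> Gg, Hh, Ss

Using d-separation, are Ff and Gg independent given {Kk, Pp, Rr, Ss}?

Yes — Ff and Gg are d-separated given {Kk, Pp, Rr, Ss}.

Enumerating the 6 paths from Ff to Gg and testing each for blocking by {Kk, Pp, Rr, Ss}:
Path 1: Ff ← Rr ← Kk → Ss ← Tt → Gg
  Rr is a chain here and Rr is conditioned on, so the path is blocked at Rr.
Path 2: Ff ← Rr ← Kk → Tt → Gg
  Rr is a chain here and Rr is conditioned on, so the path is blocked at Rr.
Path 3: Ff ← Pp → Hh ← Tt → Gg
  Pp is a fork here and Pp is conditioned on, so the path is blocked at Pp.
Path 4: Ff ← Pp → Tt → Gg
  Pp is a fork here and Pp is conditioned on, so the path is blocked at Pp.
Path 5: Ff → Hh ← Pp → Tt → Gg
  Hh is a collider here and neither Hh nor any of its descendants is conditioned on, so the collider stays closed — the path is blocked at Hh.
Path 6: Ff → Hh ← Tt → Gg
  Hh is a collider here and neither Hh nor any of its descendants is conditioned on, so the collider stays closed — the path is blocked at Hh.
Every path is blocked, so Ff and Gg are d-separated given {Kk, Pp, Rr, Ss}.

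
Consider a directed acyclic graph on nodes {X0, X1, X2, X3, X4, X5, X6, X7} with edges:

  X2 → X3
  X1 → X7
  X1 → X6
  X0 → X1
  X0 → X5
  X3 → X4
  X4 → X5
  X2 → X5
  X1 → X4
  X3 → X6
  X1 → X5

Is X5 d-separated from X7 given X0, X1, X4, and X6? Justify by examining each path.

Yes — X5 and X7 are d-separated given {X0, X1, X4, X6}.

We examine all 6 paths between X5 and X7:
Path 1: X5 ← X0 → X1 → X7
  X0 is a fork here and X0 is conditioned on, so the path is blocked at X0.
Path 2: X5 ← X1 → X7
  X1 is a fork here and X1 is conditioned on, so the path is blocked at X1.
Path 3: X5 ← X4 ← X1 → X7
  X4 is a chain here and X4 is conditioned on, so the path is blocked at X4.
Path 4: X5 ← X4 ← X3 → X6 ← X1 → X7
  X4 is a chain here and X4 is conditioned on, so the path is blocked at X4.
Path 5: X5 ← X2 → X3 → X6 ← X1 → X7
  X1 is a fork here and X1 is conditioned on, so the path is blocked at X1.
Path 6: X5 ← X2 → X3 → X4 ← X1 → X7
  X1 is a fork here and X1 is conditioned on, so the path is blocked at X1.
Since every path is blocked, d-separation holds.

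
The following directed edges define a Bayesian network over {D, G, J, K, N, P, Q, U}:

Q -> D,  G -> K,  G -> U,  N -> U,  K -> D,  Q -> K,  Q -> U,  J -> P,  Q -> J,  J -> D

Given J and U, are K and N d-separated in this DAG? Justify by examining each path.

No

Enumerating the 4 paths from K to N and testing each for blocking by {J, U}:
  1. K → D ← J ← Q → U ← N — D:collider[blocks]; J:chain[blocks]; Q:fork[open]; U:collider[open] ⇒ blocked
  2. K → D ← Q → U ← N — D:collider[blocks]; Q:fork[open]; U:collider[open] ⇒ blocked
  3. K ← G → U ← N — G:fork[open]; U:collider[open] ⇒ active
  4. K ← Q → U ← N — Q:fork[open]; U:collider[open] ⇒ active
Since the path K ← G → U ← N is active, K and N are not d-separated given {J, U}.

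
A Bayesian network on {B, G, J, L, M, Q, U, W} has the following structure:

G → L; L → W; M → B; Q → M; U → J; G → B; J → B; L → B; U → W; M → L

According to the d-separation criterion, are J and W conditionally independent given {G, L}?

No — J and W are not d-separated given {G, L}.

There are 4 undirected paths between J and W; checking each against the conditioning set {G, L}:
Path 1: J → B ← G → L → W
  B is a collider here and neither B nor any of its descendants is conditioned on, so the collider stays closed — the path is blocked at B.
Path 2: J → B ← L → W
  B is a collider here and neither B nor any of its descendants is conditioned on, so the collider stays closed — the path is blocked at B.
Path 3: J → B ← M → L → W
  B is a collider here and neither B nor any of its descendants is conditioned on, so the collider stays closed — the path is blocked at B.
Path 4: J ← U → W
  U is a fork and U is not conditioned on — no node blocks this path, so it is active.
At least one path is unblocked, so d-separation fails.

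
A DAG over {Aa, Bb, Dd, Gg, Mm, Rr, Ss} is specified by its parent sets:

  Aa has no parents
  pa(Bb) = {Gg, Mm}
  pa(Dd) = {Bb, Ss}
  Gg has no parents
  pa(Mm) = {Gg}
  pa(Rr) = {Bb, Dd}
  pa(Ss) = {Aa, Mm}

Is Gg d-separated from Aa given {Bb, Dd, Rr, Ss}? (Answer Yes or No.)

There are 6 undirected paths between Gg and Aa; checking each against the conditioning set {Bb, Dd, Rr, Ss}:
Path 1: Gg → Bb ← Mm → Ss ← Aa
  Bb is a collider and Bb is conditioned on, which opens it; Mm is a fork and Mm is not conditioned on; Ss is a collider and Ss is conditioned on, which opens it — no node blocks this path, so it is active.
Path 2: Gg → Bb → Rr ← Dd ← Ss ← Aa
  Bb is a chain here and Bb is conditioned on, so the path is blocked at Bb.
Path 3: Gg → Bb → Dd ← Ss ← Aa
  Bb is a chain here and Bb is conditioned on, so the path is blocked at Bb.
Path 4: Gg → Mm → Bb → Rr ← Dd ← Ss ← Aa
  Bb is a chain here and Bb is conditioned on, so the path is blocked at Bb.
Path 5: Gg → Mm → Bb → Dd ← Ss ← Aa
  Bb is a chain here and Bb is conditioned on, so the path is blocked at Bb.
Path 6: Gg → Mm → Ss ← Aa
  Mm is a chain and Mm is not conditioned on; Ss is a collider and Ss is conditioned on, which opens it — no node blocks this path, so it is active.
Because an active path exists, Gg and Aa are not d-separated.

No — Gg and Aa are not d-separated given {Bb, Dd, Rr, Ss}.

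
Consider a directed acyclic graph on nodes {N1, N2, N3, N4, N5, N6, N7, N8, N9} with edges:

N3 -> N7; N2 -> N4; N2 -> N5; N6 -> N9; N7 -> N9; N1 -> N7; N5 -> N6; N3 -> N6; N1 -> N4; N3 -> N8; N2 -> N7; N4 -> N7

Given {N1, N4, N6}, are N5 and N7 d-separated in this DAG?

We examine all 5 paths between N5 and N7:
  1. N5 ← N2 → N4 ← N1 → N7 — N2:fork[open]; N4:collider[open]; N1:fork[blocks] ⇒ blocked
  2. N5 ← N2 → N4 → N7 — N2:fork[open]; N4:chain[blocks] ⇒ blocked
  3. N5 ← N2 → N7 — N2:fork[open] ⇒ active
  4. N5 → N6 → N9 ← N7 — N6:chain[blocks]; N9:collider[blocks] ⇒ blocked
  5. N5 → N6 ← N3 → N7 — N6:collider[open]; N3:fork[open] ⇒ active
Since the path N5 ← N2 → N7 is active, N5 and N7 are not d-separated given {N1, N4, N6}.

No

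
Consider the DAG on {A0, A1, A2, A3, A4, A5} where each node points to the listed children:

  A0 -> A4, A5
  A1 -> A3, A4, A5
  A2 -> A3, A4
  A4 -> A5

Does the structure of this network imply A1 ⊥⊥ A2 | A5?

There are 4 undirected paths between A1 and A2; checking each against the conditioning set {A5}:
Path 1: A1 → A4 ← A2
  A4 is a collider and its descendant A5 is conditioned on, which opens it — no node blocks this path, so it is active.
Path 2: A1 → A3 ← A2
  A3 is a collider here and neither A3 nor any of its descendants is conditioned on, so the collider stays closed — the path is blocked at A3.
Path 3: A1 → A5 ← A4 ← A2
  A5 is a collider and A5 is conditioned on, which opens it; A4 is a chain and A4 is not conditioned on — no node blocks this path, so it is active.
Path 4: A1 → A5 ← A0 → A4 ← A2
  A5 is a collider and A5 is conditioned on, which opens it; A0 is a fork and A0 is not conditioned on; A4 is a collider and its descendant A5 is conditioned on, which opens it — no node blocks this path, so it is active.
At least one path is unblocked, so d-separation fails.

No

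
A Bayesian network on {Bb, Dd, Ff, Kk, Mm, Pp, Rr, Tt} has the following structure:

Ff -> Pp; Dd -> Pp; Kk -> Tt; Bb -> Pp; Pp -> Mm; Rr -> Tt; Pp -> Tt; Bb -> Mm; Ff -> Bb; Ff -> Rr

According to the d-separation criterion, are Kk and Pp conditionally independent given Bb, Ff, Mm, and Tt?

No — Kk and Pp are not d-separated given {Bb, Ff, Mm, Tt}.

Enumerating the 4 paths from Kk to Pp and testing each for blocking by {Bb, Ff, Mm, Tt}:
Path 1: Kk → Tt ← Pp
  Tt is a collider and Tt is conditioned on, which opens it — no node blocks this path, so it is active.
Path 2: Kk → Tt ← Rr ← Ff → Bb → Mm ← Pp
  Ff is a fork here and Ff is conditioned on, so the path is blocked at Ff.
Path 3: Kk → Tt ← Rr ← Ff → Bb → Pp
  Ff is a fork here and Ff is conditioned on, so the path is blocked at Ff.
Path 4: Kk → Tt ← Rr ← Ff → Pp
  Ff is a fork here and Ff is conditioned on, so the path is blocked at Ff.
Because an active path exists, Kk and Pp are not d-separated.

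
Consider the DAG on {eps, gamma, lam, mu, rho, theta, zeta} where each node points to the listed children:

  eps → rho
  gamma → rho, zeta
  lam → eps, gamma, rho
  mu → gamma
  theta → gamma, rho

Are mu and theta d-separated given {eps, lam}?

Yes

Enumerating the 4 paths from mu to theta and testing each for blocking by {eps, lam}:
Path 1: mu → gamma ← lam → eps → rho ← theta
  gamma is a collider here and neither gamma nor any of its descendants is conditioned on, so the collider stays closed — the path is blocked at gamma.
Path 2: mu → gamma ← lam → rho ← theta
  gamma is a collider here and neither gamma nor any of its descendants is conditioned on, so the collider stays closed — the path is blocked at gamma.
Path 3: mu → gamma → rho ← theta
  rho is a collider here and neither rho nor any of its descendants is conditioned on, so the collider stays closed — the path is blocked at rho.
Path 4: mu → gamma ← theta
  gamma is a collider here and neither gamma nor any of its descendants is conditioned on, so the collider stays closed — the path is blocked at gamma.
Since every path is blocked, d-separation holds.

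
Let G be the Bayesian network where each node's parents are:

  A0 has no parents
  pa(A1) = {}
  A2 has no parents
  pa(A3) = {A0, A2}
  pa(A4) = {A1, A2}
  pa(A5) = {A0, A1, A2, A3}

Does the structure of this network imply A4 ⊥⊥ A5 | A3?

4 paths connect A4 and A5; each must be blocked for d-separation to hold:
Path 1: A4 ← A2 → A5
  A2 is a fork and A2 is not conditioned on — no node blocks this path, so it is active.
Path 2: A4 ← A2 → A3 → A5
  A3 is a chain here and A3 is conditioned on, so the path is blocked at A3.
Path 3: A4 ← A2 → A3 ← A0 → A5
  A2 is a fork and A2 is not conditioned on; A3 is a collider and A3 is conditioned on, which opens it; A0 is a fork and A0 is not conditioned on — no node blocks this path, so it is active.
Path 4: A4 ← A1 → A5
  A1 is a fork and A1 is not conditioned on — no node blocks this path, so it is active.
Because an active path exists, A4 and A5 are not d-separated.

No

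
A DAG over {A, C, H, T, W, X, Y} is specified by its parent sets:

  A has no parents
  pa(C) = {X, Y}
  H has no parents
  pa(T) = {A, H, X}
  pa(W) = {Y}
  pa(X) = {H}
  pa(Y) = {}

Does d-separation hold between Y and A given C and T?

We examine all 2 paths between Y and A:
  1. Y → C ← X → T ← A — C:collider[open]; X:fork[open]; T:collider[open] ⇒ active
  2. Y → C ← X ← H → T ← A — C:collider[open]; X:chain[open]; H:fork[open]; T:collider[open] ⇒ active
Since the path Y → C ← X → T ← A is active, Y and A are not d-separated given {C, T}.

No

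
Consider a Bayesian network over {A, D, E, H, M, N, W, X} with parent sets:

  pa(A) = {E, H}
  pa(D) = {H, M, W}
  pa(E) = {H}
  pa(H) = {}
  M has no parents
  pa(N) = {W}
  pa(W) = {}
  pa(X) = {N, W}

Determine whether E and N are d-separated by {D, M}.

Enumerating the 4 paths from E to N and testing each for blocking by {D, M}:
Path 1: E → A ← H → D ← W → N
  A is a collider here and neither A nor any of its descendants is conditioned on, so the collider stays closed — the path is blocked at A.
Path 2: E → A ← H → D ← W → X ← N
  A is a collider here and neither A nor any of its descendants is conditioned on, so the collider stays closed — the path is blocked at A.
Path 3: E ← H → D ← W → N
  H is a fork and H is not conditioned on; D is a collider and D is conditioned on, which opens it; W is a fork and W is not conditioned on — no node blocks this path, so it is active.
Path 4: E ← H → D ← W → X ← N
  X is a collider here and neither X nor any of its descendants is conditioned on, so the collider stays closed — the path is blocked at X.
Because an active path exists, E and N are not d-separated.

No — E and N are not d-separated given {D, M}.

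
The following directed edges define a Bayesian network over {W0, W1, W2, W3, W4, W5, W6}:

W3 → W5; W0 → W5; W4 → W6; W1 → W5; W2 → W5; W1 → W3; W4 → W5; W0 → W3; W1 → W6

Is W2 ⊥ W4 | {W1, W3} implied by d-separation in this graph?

Yes

There are 4 undirected paths between W2 and W4; checking each against the conditioning set {W1, W3}:
Path 1: W2 → W5 ← W3 ← W1 → W6 ← W4
  W5 is a collider here and neither W5 nor any of its descendants is conditioned on, so the collider stays closed — the path is blocked at W5.
Path 2: W2 → W5 ← W0 → W3 ← W1 → W6 ← W4
  W5 is a collider here and neither W5 nor any of its descendants is conditioned on, so the collider stays closed — the path is blocked at W5.
Path 3: W2 → W5 ← W4
  W5 is a collider here and neither W5 nor any of its descendants is conditioned on, so the collider stays closed — the path is blocked at W5.
Path 4: W2 → W5 ← W1 → W6 ← W4
  W5 is a collider here and neither W5 nor any of its descendants is conditioned on, so the collider stays closed — the path is blocked at W5.
Every path is blocked, so W2 and W4 are d-separated given {W1, W3}.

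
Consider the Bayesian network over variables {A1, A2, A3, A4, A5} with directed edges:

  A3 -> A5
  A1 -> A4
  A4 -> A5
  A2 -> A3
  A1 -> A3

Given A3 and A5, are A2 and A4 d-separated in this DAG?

No

We examine all 2 paths between A2 and A4:
Path 1: A2 → A3 ← A1 → A4
  A3 is a collider and A3 is conditioned on, which opens it; A1 is a fork and A1 is not conditioned on — no node blocks this path, so it is active.
Path 2: A2 → A3 → A5 ← A4
  A3 is a chain here and A3 is conditioned on, so the path is blocked at A3.
Since the path A2 → A3 ← A1 → A4 is active, A2 and A4 are not d-separated given {A3, A5}.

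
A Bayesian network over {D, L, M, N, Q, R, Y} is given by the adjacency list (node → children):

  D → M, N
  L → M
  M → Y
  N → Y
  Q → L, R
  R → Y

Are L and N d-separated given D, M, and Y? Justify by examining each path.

No

Enumerating the 4 paths from L to N and testing each for blocking by {D, M, Y}:
  1. L → M ← D → N — M:collider[open]; D:fork[blocks] ⇒ blocked
  2. L → M → Y ← N — M:chain[blocks]; Y:collider[open] ⇒ blocked
  3. L ← Q → R → Y ← M ← D → N — Q:fork[open]; R:chain[open]; Y:collider[open]; M:chain[blocks]; D:fork[blocks] ⇒ blocked
  4. L ← Q → R → Y ← N — Q:fork[open]; R:chain[open]; Y:collider[open] ⇒ active
At least one path is unblocked, so d-separation fails.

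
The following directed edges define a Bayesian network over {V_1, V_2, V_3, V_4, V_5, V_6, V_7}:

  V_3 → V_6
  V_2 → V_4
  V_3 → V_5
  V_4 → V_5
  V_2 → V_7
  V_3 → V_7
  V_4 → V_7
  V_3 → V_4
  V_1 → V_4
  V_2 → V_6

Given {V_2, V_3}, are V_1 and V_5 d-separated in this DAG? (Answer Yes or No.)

No — V_1 and V_5 are not d-separated given {V_2, V_3}.

Enumerating the 6 paths from V_1 to V_5 and testing each for blocking by {V_2, V_3}:
Path 1: V_1 → V_4 → V_5
  V_4 is a chain and V_4 is not conditioned on — no node blocks this path, so it is active.
Path 2: V_1 → V_4 ← V_2 → V_7 ← V_3 → V_5
  V_4 is a collider here and neither V_4 nor any of its descendants is conditioned on, so the collider stays closed — the path is blocked at V_4.
Path 3: V_1 → V_4 ← V_2 → V_6 ← V_3 → V_5
  V_4 is a collider here and neither V_4 nor any of its descendants is conditioned on, so the collider stays closed — the path is blocked at V_4.
Path 4: V_1 → V_4 → V_7 ← V_2 → V_6 ← V_3 → V_5
  V_7 is a collider here and neither V_7 nor any of its descendants is conditioned on, so the collider stays closed — the path is blocked at V_7.
Path 5: V_1 → V_4 → V_7 ← V_3 → V_5
  V_7 is a collider here and neither V_7 nor any of its descendants is conditioned on, so the collider stays closed — the path is blocked at V_7.
Path 6: V_1 → V_4 ← V_3 → V_5
  V_4 is a collider here and neither V_4 nor any of its descendants is conditioned on, so the collider stays closed — the path is blocked at V_4.
Because an active path exists, V_1 and V_5 are not d-separated.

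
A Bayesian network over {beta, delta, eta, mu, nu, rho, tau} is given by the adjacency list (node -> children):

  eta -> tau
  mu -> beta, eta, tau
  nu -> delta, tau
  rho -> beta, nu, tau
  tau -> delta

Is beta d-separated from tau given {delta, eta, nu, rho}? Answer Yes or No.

We examine all 5 paths between beta and tau:
  1. beta ← rho → nu → delta ← tau — rho:fork[blocks]; nu:chain[blocks]; delta:collider[open] ⇒ blocked
  2. beta ← rho → nu → tau — rho:fork[blocks]; nu:chain[blocks] ⇒ blocked
  3. beta ← rho → tau — rho:fork[blocks] ⇒ blocked
  4. beta ← mu → eta → tau — mu:fork[open]; eta:chain[blocks] ⇒ blocked
  5. beta ← mu → tau — mu:fork[open] ⇒ active
At least one path is unblocked, so d-separation fails.

No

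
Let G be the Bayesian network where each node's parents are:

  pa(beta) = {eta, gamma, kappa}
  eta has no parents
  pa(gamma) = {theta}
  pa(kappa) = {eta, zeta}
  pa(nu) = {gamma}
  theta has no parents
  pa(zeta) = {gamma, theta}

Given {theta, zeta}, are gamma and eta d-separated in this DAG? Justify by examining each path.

There are 6 undirected paths between gamma and eta; checking each against the conditioning set {theta, zeta}:
Path 1: gamma → beta ← eta
  beta is a collider here and neither beta nor any of its descendants is conditioned on, so the collider stays closed — the path is blocked at beta.
Path 2: gamma → beta ← kappa ← eta
  beta is a collider here and neither beta nor any of its descendants is conditioned on, so the collider stays closed — the path is blocked at beta.
Path 3: gamma ← theta → zeta → kappa ← eta
  theta is a fork here and theta is conditioned on, so the path is blocked at theta.
Path 4: gamma ← theta → zeta → kappa → beta ← eta
  theta is a fork here and theta is conditioned on, so the path is blocked at theta.
Path 5: gamma → zeta → kappa ← eta
  zeta is a chain here and zeta is conditioned on, so the path is blocked at zeta.
Path 6: gamma → zeta → kappa → beta ← eta
  zeta is a chain here and zeta is conditioned on, so the path is blocked at zeta.
Every path is blocked, so gamma and eta are d-separated given {theta, zeta}.

Yes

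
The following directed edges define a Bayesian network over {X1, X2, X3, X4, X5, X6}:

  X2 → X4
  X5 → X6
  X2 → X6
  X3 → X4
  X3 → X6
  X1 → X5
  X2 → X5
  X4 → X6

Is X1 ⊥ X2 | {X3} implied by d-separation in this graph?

We examine all 4 paths between X1 and X2:
Path 1: X1 → X5 → X6 ← X3 → X4 ← X2
  X6 is a collider here and neither X6 nor any of its descendants is conditioned on, so the collider stays closed — the path is blocked at X6.
Path 2: X1 → X5 → X6 ← X2
  X6 is a collider here and neither X6 nor any of its descendants is conditioned on, so the collider stays closed — the path is blocked at X6.
Path 3: X1 → X5 → X6 ← X4 ← X2
  X6 is a collider here and neither X6 nor any of its descendants is conditioned on, so the collider stays closed — the path is blocked at X6.
Path 4: X1 → X5 ← X2
  X5 is a collider here and neither X5 nor any of its descendants is conditioned on, so the collider stays closed — the path is blocked at X5.
Since every path is blocked, d-separation holds.

Yes — X1 and X2 are d-separated given {X3}.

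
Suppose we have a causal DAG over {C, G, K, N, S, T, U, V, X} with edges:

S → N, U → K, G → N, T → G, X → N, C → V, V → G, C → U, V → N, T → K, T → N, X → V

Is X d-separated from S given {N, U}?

There are 6 undirected paths between X and S; checking each against the conditioning set {N, U}:
Path 1: X → V ← C → U → K ← T → G → N ← S
  U is a chain here and U is conditioned on, so the path is blocked at U.
Path 2: X → V ← C → U → K ← T → N ← S
  U is a chain here and U is conditioned on, so the path is blocked at U.
Path 3: X → V → G ← T → N ← S
  V is a chain and V is not conditioned on; G is a collider and its descendant N is conditioned on, which opens it; T is a fork and T is not conditioned on; N is a collider and N is conditioned on, which opens it — no node blocks this path, so it is active.
Path 4: X → V → G → N ← S
  V is a chain and V is not conditioned on; G is a chain and G is not conditioned on; N is a collider and N is conditioned on, which opens it — no node blocks this path, so it is active.
Path 5: X → V → N ← S
  V is a chain and V is not conditioned on; N is a collider and N is conditioned on, which opens it — no node blocks this path, so it is active.
Path 6: X → N ← S
  N is a collider and N is conditioned on, which opens it — no node blocks this path, so it is active.
Because an active path exists, X and S are not d-separated.

No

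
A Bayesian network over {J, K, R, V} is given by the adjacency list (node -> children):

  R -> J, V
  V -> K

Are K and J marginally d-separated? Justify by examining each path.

No — K and J are not d-separated given ∅.

There is one path between K and J:
  1. K ← V ← R → J — V:chain[open]; R:fork[open] ⇒ active
Because an active path exists, K and J are not d-separated.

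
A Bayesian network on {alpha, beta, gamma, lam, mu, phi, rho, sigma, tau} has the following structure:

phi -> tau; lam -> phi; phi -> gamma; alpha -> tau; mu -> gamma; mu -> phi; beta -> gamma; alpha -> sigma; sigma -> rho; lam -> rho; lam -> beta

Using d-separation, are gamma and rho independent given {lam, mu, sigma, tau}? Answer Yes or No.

There are 6 undirected paths between gamma and rho; checking each against the conditioning set {lam, mu, sigma, tau}:
  1. gamma ← beta ← lam → rho — beta:chain[open]; lam:fork[blocks] ⇒ blocked
  2. gamma ← beta ← lam → phi → tau ← alpha → sigma → rho — beta:chain[open]; lam:fork[blocks]; phi:chain[open]; tau:collider[open]; alpha:fork[open]; sigma:chain[blocks] ⇒ blocked
  3. gamma ← mu → phi ← lam → rho — mu:fork[blocks]; phi:collider[open]; lam:fork[blocks] ⇒ blocked
  4. gamma ← mu → phi → tau ← alpha → sigma → rho — mu:fork[blocks]; phi:chain[open]; tau:collider[open]; alpha:fork[open]; sigma:chain[blocks] ⇒ blocked
  5. gamma ← phi ← lam → rho — phi:chain[open]; lam:fork[blocks] ⇒ blocked
  6. gamma ← phi → tau ← alpha → sigma → rho — phi:fork[open]; tau:collider[open]; alpha:fork[open]; sigma:chain[blocks] ⇒ blocked
Every path is blocked, so gamma and rho are d-separated given {lam, mu, sigma, tau}.

Yes — gamma and rho are d-separated given {lam, mu, sigma, tau}.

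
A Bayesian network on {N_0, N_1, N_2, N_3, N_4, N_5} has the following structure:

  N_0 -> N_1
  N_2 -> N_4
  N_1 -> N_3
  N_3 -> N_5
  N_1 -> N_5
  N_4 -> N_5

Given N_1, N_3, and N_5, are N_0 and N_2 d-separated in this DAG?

Enumerating the 2 paths from N_0 to N_2 and testing each for blocking by {N_1, N_3, N_5}:
  1. N_0 → N_1 → N_5 ← N_4 ← N_2 — N_1:chain[blocks]; N_5:collider[open]; N_4:chain[open] ⇒ blocked
  2. N_0 → N_1 → N_3 → N_5 ← N_4 ← N_2 — N_1:chain[blocks]; N_3:chain[blocks]; N_5:collider[open]; N_4:chain[open] ⇒ blocked
All paths are blocked; N_0 ⊥ N_2 | {N_1, N_3, N_5} holds.

Yes — N_0 and N_2 are d-separated given {N_1, N_3, N_5}.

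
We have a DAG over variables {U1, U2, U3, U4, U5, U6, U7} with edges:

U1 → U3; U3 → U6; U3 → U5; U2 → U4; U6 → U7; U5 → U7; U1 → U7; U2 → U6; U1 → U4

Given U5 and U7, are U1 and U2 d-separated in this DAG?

No

There are 5 undirected paths between U1 and U2; checking each against the conditioning set {U5, U7}:
  1. U1 → U4 ← U2 — U4:collider[blocks] ⇒ blocked
  2. U1 → U3 → U6 ← U2 — U3:chain[open]; U6:collider[open] ⇒ active
  3. U1 → U3 → U5 → U7 ← U6 ← U2 — U3:chain[open]; U5:chain[blocks]; U7:collider[open]; U6:chain[open] ⇒ blocked
  4. U1 → U7 ← U6 ← U2 — U7:collider[open]; U6:chain[open] ⇒ active
  5. U1 → U7 ← U5 ← U3 → U6 ← U2 — U7:collider[open]; U5:chain[blocks]; U3:fork[open]; U6:collider[open] ⇒ blocked
At least one path is unblocked, so d-separation fails.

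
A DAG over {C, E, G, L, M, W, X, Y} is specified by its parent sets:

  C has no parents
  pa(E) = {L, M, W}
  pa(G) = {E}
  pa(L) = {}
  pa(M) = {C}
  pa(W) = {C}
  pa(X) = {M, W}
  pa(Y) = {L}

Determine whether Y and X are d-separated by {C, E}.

4 paths connect Y and X; each must be blocked for d-separation to hold:
Path 1: Y ← L → E ← M → X
  L is a fork and L is not conditioned on; E is a collider and E is conditioned on, which opens it; M is a fork and M is not conditioned on — no node blocks this path, so it is active.
Path 2: Y ← L → E ← M ← C → W → X
  C is a fork here and C is conditioned on, so the path is blocked at C.
Path 3: Y ← L → E ← W → X
  L is a fork and L is not conditioned on; E is a collider and E is conditioned on, which opens it; W is a fork and W is not conditioned on — no node blocks this path, so it is active.
Path 4: Y ← L → E ← W ← C → M → X
  C is a fork here and C is conditioned on, so the path is blocked at C.
Since the path Y ← L → E ← M → X is active, Y and X are not d-separated given {C, E}.

No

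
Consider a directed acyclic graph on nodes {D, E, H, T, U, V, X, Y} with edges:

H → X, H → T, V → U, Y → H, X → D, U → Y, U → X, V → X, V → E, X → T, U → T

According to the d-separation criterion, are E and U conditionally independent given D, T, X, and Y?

No — E and U are not d-separated given {D, T, X, Y}.

Enumerating the 6 paths from E to U and testing each for blocking by {D, T, X, Y}:
  1. E ← V → X ← H ← Y ← U — V:fork[open]; X:collider[open]; H:chain[open]; Y:chain[blocks] ⇒ blocked
  2. E ← V → X ← H → T ← U — V:fork[open]; X:collider[open]; H:fork[open]; T:collider[open] ⇒ active
  3. E ← V → X → T ← H ← Y ← U — V:fork[open]; X:chain[blocks]; T:collider[open]; H:chain[open]; Y:chain[blocks] ⇒ blocked
  4. E ← V → X → T ← U — V:fork[open]; X:chain[blocks]; T:collider[open] ⇒ blocked
  5. E ← V → X ← U — V:fork[open]; X:collider[open] ⇒ active
  6. E ← V → U — V:fork[open] ⇒ active
Because an active path exists, E and U are not d-separated.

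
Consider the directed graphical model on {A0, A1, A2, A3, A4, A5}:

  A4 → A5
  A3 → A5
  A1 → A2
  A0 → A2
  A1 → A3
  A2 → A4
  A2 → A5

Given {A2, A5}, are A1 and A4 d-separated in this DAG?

Enumerating the 4 paths from A1 to A4 and testing each for blocking by {A2, A5}:
Path 1: A1 → A3 → A5 ← A4
  A3 is a chain and A3 is not conditioned on; A5 is a collider and A5 is conditioned on, which opens it — no node blocks this path, so it is active.
Path 2: A1 → A3 → A5 ← A2 → A4
  A2 is a fork here and A2 is conditioned on, so the path is blocked at A2.
Path 3: A1 → A2 → A5 ← A4
  A2 is a chain here and A2 is conditioned on, so the path is blocked at A2.
Path 4: A1 → A2 → A4
  A2 is a chain here and A2 is conditioned on, so the path is blocked at A2.
At least one path is unblocked, so d-separation fails.

No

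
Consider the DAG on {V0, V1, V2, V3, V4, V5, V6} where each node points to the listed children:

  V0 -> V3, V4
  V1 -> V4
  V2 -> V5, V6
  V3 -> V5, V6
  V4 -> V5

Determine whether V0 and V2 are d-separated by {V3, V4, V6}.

4 paths connect V0 and V2; each must be blocked for d-separation to hold:
Path 1: V0 → V3 → V5 ← V2
  V3 is a chain here and V3 is conditioned on, so the path is blocked at V3.
Path 2: V0 → V3 → V6 ← V2
  V3 is a chain here and V3 is conditioned on, so the path is blocked at V3.
Path 3: V0 → V4 → V5 ← V3 → V6 ← V2
  V4 is a chain here and V4 is conditioned on, so the path is blocked at V4.
Path 4: V0 → V4 → V5 ← V2
  V4 is a chain here and V4 is conditioned on, so the path is blocked at V4.
Every path is blocked, so V0 and V2 are d-separated given {V3, V4, V6}.

Yes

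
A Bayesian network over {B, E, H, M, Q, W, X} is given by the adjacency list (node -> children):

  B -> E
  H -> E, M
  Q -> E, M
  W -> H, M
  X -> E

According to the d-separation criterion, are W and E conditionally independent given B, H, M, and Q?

Yes — W and E are d-separated given {B, H, M, Q}.

Enumerating the 4 paths from W to E and testing each for blocking by {B, H, M, Q}:
Path 1: W → M ← Q → E
  Q is a fork here and Q is conditioned on, so the path is blocked at Q.
Path 2: W → M ← H → E
  H is a fork here and H is conditioned on, so the path is blocked at H.
Path 3: W → H → M ← Q → E
  H is a chain here and H is conditioned on, so the path is blocked at H.
Path 4: W → H → E
  H is a chain here and H is conditioned on, so the path is blocked at H.
Every path is blocked, so W and E are d-separated given {B, H, M, Q}.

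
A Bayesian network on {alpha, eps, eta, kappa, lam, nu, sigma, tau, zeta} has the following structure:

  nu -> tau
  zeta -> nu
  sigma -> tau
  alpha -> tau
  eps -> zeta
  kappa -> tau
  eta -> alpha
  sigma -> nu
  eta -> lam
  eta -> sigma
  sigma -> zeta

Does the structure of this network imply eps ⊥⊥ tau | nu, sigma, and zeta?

Enumerating the 6 paths from eps to tau and testing each for blocking by {nu, sigma, zeta}:
Path 1: eps → zeta ← sigma ← eta → alpha → tau
  sigma is a chain here and sigma is conditioned on, so the path is blocked at sigma.
Path 2: eps → zeta ← sigma → nu → tau
  sigma is a fork here and sigma is conditioned on, so the path is blocked at sigma.
Path 3: eps → zeta ← sigma → tau
  sigma is a fork here and sigma is conditioned on, so the path is blocked at sigma.
Path 4: eps → zeta → nu ← sigma ← eta → alpha → tau
  zeta is a chain here and zeta is conditioned on, so the path is blocked at zeta.
Path 5: eps → zeta → nu ← sigma → tau
  zeta is a chain here and zeta is conditioned on, so the path is blocked at zeta.
Path 6: eps → zeta → nu → tau
  zeta is a chain here and zeta is conditioned on, so the path is blocked at zeta.
Every path is blocked, so eps and tau are d-separated given {nu, sigma, zeta}.

Yes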